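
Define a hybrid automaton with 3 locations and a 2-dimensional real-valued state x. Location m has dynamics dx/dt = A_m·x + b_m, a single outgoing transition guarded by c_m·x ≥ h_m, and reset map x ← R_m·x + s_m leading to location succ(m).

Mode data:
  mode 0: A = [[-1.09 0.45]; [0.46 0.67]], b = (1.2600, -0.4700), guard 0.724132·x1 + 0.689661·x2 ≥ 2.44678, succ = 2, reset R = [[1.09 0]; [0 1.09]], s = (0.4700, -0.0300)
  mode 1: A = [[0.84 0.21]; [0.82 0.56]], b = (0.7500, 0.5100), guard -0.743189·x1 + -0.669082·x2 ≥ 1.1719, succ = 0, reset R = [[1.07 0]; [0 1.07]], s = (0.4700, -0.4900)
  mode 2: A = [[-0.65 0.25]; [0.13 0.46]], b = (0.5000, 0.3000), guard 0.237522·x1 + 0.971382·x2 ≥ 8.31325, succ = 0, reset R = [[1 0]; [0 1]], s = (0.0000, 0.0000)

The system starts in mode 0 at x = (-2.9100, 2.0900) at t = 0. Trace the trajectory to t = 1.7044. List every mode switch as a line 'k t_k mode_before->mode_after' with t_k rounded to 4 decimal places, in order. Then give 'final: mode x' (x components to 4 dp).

Mode 0: guard c·x = 2.4468 hit at Δt = 1.1264 (t = 1.1264), x⁻ = (0.6536, 2.8615) → reset → x⁺ = (1.1824, 3.0891), jump to mode 2
Mode 2: flow for 0.5780 to horizon, guard not reached → x = (1.5018, 4.3430)

1 1.1264 0->2
final: 2 1.5018 4.3430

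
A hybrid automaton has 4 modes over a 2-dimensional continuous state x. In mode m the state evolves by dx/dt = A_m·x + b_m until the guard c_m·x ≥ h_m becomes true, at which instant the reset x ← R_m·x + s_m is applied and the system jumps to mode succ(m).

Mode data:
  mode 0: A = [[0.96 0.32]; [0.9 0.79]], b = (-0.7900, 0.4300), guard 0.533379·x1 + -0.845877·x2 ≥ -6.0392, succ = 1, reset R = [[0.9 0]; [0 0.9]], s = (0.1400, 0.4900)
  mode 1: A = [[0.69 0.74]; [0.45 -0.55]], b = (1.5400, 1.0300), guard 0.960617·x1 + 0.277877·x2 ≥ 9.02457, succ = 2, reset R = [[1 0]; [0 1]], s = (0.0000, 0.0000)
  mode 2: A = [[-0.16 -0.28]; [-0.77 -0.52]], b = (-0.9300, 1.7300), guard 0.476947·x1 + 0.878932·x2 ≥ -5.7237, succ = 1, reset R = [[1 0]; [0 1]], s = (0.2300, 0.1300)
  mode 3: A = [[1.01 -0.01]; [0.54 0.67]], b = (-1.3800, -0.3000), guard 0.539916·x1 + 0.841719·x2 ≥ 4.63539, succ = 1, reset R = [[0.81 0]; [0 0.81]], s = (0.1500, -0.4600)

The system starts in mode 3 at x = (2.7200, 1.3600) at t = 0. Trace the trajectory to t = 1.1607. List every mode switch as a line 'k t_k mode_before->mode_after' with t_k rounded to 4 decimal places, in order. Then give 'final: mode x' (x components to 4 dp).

Mode 3: guard c·x = 4.6354 hit at Δt = 0.5942 (t = 0.5942), x⁻ = (3.8166, 3.0589) → reset → x⁺ = (3.2415, 2.0177), jump to mode 1
Mode 1: flow for 0.5665 to horizon, guard not reached → x = (7.1263, 3.1005)

1 0.5942 3->1
final: 1 7.1263 3.1005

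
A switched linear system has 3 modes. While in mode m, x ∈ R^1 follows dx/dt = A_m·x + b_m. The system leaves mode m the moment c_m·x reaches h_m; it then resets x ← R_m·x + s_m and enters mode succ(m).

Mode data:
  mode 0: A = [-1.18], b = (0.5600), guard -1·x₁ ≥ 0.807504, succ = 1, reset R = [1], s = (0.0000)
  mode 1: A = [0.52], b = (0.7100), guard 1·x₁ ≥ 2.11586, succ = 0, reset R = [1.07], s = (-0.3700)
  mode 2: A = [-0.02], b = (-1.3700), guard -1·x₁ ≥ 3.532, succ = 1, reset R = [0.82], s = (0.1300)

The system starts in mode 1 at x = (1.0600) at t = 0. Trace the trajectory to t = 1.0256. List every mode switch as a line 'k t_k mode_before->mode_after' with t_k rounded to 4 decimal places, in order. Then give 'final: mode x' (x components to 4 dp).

1 0.6950 1->0
final: 0 1.4355

Mode 1: guard c·x = 2.1159 hit at Δt = 0.6950 (t = 0.6950), x⁻ = (2.1159) → reset → x⁺ = (1.8940), jump to mode 0
Mode 0: flow for 0.3306 to horizon, guard not reached → x = (1.4355)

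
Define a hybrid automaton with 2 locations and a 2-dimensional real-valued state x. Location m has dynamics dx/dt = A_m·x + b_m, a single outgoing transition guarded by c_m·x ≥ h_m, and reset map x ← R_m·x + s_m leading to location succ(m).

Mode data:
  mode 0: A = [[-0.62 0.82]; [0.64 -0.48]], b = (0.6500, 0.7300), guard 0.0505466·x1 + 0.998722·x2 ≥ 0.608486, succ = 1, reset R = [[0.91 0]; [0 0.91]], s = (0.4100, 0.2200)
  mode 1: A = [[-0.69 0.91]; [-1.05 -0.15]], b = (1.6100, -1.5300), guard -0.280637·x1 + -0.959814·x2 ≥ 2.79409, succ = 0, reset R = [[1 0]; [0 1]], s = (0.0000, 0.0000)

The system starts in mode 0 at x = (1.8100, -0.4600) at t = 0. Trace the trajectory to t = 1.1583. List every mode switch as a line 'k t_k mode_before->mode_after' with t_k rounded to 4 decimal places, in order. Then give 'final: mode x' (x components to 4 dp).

1 0.5572 0->1
final: 1 1.8351 -1.4200

Mode 0: guard c·x = 0.6085 hit at Δt = 0.5572 (t = 0.5572), x⁻ = (1.6219, 0.5272) → reset → x⁺ = (1.8860, 0.6997), jump to mode 1
Mode 1: flow for 0.6011 to horizon, guard not reached → x = (1.8351, -1.4200)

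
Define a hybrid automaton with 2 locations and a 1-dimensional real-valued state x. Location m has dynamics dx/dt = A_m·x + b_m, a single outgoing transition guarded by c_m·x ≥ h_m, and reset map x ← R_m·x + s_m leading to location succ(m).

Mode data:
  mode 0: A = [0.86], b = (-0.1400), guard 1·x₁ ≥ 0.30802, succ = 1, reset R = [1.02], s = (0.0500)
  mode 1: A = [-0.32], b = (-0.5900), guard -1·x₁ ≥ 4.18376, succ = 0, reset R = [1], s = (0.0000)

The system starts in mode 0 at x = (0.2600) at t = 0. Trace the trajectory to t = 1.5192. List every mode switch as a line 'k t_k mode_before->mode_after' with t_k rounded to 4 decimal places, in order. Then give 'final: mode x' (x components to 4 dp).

1 0.4668 0->1
final: 1 -0.2671

Mode 0: guard c·x = 0.3080 hit at Δt = 0.4668 (t = 0.4668), x⁻ = (0.3080) → reset → x⁺ = (0.3642), jump to mode 1
Mode 1: flow for 1.0524 to horizon, guard not reached → x = (-0.2671)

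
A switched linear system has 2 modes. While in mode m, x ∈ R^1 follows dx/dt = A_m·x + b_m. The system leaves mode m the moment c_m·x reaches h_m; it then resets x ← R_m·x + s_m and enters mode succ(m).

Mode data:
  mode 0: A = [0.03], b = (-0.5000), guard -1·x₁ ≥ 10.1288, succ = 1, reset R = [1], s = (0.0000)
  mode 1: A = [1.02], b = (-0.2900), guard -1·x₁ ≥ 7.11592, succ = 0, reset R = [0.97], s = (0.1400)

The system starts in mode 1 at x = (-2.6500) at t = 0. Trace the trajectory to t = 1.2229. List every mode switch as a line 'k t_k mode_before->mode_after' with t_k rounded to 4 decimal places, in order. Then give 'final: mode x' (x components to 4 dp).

Mode 1: guard c·x = 7.1159 hit at Δt = 0.9069 (t = 0.9069), x⁻ = (-7.1159) → reset → x⁺ = (-6.7624), jump to mode 0
Mode 0: flow for 0.3160 to horizon, guard not reached → x = (-6.9856)

1 0.9069 1->0
final: 0 -6.9856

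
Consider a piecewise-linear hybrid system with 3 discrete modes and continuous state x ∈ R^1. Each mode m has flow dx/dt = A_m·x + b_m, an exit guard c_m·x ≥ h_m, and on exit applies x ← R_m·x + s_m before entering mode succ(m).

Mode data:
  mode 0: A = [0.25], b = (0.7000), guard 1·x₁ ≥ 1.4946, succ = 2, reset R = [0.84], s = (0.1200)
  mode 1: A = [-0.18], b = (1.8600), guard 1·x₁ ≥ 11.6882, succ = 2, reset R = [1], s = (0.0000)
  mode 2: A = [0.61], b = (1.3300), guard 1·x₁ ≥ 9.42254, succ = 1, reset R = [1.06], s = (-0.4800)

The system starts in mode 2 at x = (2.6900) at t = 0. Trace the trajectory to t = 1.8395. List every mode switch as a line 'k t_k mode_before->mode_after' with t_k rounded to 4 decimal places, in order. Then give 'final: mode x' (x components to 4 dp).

1 1.4231 2->1
final: 1 9.5675

Mode 2: guard c·x = 9.4225 hit at Δt = 1.4231 (t = 1.4231), x⁻ = (9.4225) → reset → x⁺ = (9.5079), jump to mode 1
Mode 1: flow for 0.4164 to horizon, guard not reached → x = (9.5675)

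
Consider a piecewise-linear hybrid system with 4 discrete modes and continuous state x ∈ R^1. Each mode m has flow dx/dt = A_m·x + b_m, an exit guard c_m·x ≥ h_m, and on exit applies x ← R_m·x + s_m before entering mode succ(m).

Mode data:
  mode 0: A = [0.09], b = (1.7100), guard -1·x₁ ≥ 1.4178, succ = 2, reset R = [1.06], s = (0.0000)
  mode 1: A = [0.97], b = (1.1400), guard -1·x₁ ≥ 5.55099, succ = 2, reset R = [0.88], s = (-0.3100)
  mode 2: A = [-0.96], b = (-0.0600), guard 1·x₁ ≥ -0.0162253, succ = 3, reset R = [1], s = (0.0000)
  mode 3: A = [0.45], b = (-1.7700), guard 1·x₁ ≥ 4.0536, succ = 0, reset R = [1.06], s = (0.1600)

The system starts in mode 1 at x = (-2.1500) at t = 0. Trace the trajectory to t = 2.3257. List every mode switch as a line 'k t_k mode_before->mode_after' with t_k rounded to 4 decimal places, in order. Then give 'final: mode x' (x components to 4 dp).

Mode 1: guard c·x = 5.5510 hit at Δt = 1.5481 (t = 1.5481), x⁻ = (-5.5510) → reset → x⁺ = (-5.1949), jump to mode 2
Mode 2: flow for 0.7776 to horizon, guard not reached → x = (-2.4954)

1 1.5481 1->2
final: 2 -2.4954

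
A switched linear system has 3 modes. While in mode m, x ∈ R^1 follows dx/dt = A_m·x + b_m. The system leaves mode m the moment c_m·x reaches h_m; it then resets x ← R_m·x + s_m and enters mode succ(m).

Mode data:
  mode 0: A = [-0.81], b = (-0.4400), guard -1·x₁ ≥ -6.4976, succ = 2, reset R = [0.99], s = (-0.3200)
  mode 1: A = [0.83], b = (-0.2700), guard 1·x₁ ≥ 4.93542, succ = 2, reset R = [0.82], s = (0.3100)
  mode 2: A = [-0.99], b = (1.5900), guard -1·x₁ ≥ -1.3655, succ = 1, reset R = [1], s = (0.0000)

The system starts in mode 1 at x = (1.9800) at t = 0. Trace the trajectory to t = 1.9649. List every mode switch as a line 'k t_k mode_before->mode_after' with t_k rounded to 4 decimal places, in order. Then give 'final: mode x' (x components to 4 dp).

1 1.2345 1->2
final: 2 2.9410

Mode 1: guard c·x = 4.9354 hit at Δt = 1.2345 (t = 1.2345), x⁻ = (4.9354) → reset → x⁺ = (4.3570), jump to mode 2
Mode 2: flow for 0.7304 to horizon, guard not reached → x = (2.9410)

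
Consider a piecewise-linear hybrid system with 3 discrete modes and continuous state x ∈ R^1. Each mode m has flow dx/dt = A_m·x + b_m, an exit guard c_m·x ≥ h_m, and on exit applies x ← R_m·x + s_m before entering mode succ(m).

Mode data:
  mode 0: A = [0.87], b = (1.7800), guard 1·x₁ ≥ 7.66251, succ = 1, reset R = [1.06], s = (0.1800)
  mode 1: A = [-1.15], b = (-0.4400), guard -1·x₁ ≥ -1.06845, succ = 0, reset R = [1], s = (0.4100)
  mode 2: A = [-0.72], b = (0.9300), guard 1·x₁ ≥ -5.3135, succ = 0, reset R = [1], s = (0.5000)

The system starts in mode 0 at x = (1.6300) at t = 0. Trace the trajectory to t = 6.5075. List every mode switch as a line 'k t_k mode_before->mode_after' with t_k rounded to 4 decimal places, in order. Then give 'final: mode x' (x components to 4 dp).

Mode 0: guard c·x = 7.6625 hit at Δt = 1.1163 (t = 1.1163), x⁻ = (7.6625) → reset → x⁺ = (8.3023), jump to mode 1
Mode 1: guard c·x = -1.0684 hit at Δt = 1.5559 (t = 2.6722), x⁻ = (1.0684) → reset → x⁺ = (1.4784), jump to mode 0
Mode 0: guard c·x = 7.6625 hit at Δt = 1.1647 (t = 3.8369), x⁻ = (7.6625) → reset → x⁺ = (8.3023), jump to mode 1
Mode 1: guard c·x = -1.0684 hit at Δt = 1.5559 (t = 5.3928), x⁻ = (1.0685) → reset → x⁺ = (1.4785), jump to mode 0
Mode 0: flow for 1.1147 to horizon, guard not reached → x = (7.2493)

1 1.1163 0->1
2 2.6722 1->0
3 3.8369 0->1
4 5.3928 1->0
final: 0 7.2493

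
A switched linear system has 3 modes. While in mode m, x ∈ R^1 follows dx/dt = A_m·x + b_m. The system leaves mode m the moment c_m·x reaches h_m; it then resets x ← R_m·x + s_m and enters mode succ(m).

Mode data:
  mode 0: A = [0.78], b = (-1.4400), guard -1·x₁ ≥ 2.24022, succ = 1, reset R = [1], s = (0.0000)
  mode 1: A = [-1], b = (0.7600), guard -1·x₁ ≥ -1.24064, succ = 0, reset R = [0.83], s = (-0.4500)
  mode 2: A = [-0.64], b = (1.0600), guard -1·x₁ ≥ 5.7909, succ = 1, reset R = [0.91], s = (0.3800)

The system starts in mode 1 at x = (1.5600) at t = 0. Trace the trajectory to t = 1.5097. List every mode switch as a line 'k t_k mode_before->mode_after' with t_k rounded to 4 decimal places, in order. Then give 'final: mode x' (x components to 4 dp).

1 0.5095 1->0
final: 0 -0.9170

Mode 1: guard c·x = -1.2406 hit at Δt = 0.5095 (t = 0.5095), x⁻ = (1.2406) → reset → x⁺ = (0.5797), jump to mode 0
Mode 0: flow for 1.0002 to horizon, guard not reached → x = (-0.9170)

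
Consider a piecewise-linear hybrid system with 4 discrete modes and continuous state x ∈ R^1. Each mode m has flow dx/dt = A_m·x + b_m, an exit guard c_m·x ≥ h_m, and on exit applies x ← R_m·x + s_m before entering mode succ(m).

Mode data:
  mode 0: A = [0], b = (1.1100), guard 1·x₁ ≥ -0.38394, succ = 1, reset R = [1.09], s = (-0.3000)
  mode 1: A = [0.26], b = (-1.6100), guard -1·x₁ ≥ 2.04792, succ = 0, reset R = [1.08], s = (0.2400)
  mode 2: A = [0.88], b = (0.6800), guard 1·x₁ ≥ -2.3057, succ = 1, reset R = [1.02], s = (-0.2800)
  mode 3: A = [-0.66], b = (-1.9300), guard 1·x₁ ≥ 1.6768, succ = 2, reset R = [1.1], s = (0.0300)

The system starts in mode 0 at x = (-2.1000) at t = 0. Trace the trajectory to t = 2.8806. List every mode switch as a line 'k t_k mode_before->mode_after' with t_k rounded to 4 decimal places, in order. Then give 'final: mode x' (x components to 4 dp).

Mode 0: guard c·x = -0.3839 hit at Δt = 1.5460 (t = 1.5460), x⁻ = (-0.3839) → reset → x⁺ = (-0.7185), jump to mode 1
Mode 1: guard c·x = 2.0479 hit at Δt = 0.6767 (t = 2.2227), x⁻ = (-2.0479) → reset → x⁺ = (-1.9718), jump to mode 0
Mode 0: flow for 0.6579 to horizon, guard not reached → x = (-1.2415)

1 1.5460 0->1
2 2.2227 1->0
final: 0 -1.2415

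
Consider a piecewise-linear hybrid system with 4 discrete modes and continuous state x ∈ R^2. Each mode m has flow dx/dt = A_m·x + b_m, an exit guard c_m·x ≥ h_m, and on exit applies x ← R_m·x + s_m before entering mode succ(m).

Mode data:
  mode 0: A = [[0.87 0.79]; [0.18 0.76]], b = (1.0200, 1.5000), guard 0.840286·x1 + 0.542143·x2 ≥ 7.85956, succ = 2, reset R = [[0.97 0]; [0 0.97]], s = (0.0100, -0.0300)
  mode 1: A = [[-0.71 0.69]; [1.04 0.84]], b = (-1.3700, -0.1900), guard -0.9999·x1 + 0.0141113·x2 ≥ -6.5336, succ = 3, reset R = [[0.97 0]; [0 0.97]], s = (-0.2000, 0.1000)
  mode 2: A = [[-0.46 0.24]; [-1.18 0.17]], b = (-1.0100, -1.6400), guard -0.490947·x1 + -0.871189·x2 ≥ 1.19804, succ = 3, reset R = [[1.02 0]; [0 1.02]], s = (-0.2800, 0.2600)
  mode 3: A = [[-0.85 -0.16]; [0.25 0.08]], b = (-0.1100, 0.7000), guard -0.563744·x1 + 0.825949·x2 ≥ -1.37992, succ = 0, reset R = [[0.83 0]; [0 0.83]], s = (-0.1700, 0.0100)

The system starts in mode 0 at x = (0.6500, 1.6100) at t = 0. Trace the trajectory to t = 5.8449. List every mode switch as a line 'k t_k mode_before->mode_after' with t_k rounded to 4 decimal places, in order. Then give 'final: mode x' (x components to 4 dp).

Mode 0: guard c·x = 7.8596 hit at Δt = 0.8673 (t = 0.8673), x⁻ = (5.8115, 5.4898) → reset → x⁺ = (5.6471, 5.2951), jump to mode 2
Mode 2: guard c·x = 1.1980 hit at Δt = 1.2851 (t = 2.1524), x⁻ = (2.2965, -2.6693) → reset → x⁺ = (2.0624, -2.4627), jump to mode 3
Mode 3: guard c·x = -1.3799 hit at Δt = 1.4663 (t = 3.6187), x⁻ = (0.7239, -1.1766) → reset → x⁺ = (0.4308, -0.9666), jump to mode 0
Mode 0: guard c·x = 7.8596 hit at Δt = 1.8505 (t = 5.4692), x⁻ = (7.1269, 3.4510) → reset → x⁺ = (6.9231, 3.3175), jump to mode 2
Mode 2: flow for 0.3757 to horizon, guard not reached → x = (5.6076, 0.0256)

1 0.8673 0->2
2 2.1524 2->3
3 3.6187 3->0
4 5.4692 0->2
final: 2 5.6076 0.0256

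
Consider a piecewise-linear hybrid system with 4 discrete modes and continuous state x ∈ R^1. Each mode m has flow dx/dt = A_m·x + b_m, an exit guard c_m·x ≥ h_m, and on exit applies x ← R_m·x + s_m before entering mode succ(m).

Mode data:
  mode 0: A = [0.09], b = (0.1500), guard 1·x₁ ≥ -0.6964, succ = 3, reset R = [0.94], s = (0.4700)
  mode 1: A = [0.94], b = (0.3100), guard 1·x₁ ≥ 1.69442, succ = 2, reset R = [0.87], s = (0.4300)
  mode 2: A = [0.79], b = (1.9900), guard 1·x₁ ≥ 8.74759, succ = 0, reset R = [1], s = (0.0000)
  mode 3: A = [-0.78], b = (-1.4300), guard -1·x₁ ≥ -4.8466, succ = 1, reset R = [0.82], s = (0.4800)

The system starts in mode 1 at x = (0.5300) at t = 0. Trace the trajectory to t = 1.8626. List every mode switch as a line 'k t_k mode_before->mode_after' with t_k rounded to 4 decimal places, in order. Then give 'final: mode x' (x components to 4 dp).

1 0.9109 1->2
final: 2 6.8620

Mode 1: guard c·x = 1.6944 hit at Δt = 0.9109 (t = 0.9109), x⁻ = (1.6944) → reset → x⁺ = (1.9041), jump to mode 2
Mode 2: flow for 0.9517 to horizon, guard not reached → x = (6.8620)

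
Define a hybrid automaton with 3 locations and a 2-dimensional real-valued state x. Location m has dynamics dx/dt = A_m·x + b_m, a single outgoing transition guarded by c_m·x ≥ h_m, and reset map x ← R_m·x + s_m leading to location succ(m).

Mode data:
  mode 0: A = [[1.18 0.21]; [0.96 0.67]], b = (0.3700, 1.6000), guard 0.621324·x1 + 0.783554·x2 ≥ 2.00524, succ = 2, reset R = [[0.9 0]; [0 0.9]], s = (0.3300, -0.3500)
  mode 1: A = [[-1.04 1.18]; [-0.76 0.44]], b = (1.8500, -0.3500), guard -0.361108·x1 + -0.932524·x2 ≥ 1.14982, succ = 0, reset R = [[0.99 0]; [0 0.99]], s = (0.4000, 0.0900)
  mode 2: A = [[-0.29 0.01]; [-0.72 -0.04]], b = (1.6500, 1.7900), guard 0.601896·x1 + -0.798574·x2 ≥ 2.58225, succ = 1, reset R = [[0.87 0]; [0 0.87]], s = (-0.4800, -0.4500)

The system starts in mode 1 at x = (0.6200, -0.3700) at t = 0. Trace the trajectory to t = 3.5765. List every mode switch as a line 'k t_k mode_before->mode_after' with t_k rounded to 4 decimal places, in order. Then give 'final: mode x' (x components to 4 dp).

Mode 1: guard c·x = 1.1498 hit at Δt = 0.8588 (t = 0.8588), x⁻ = (0.6516, -1.4853) → reset → x⁺ = (1.0451, -1.3805), jump to mode 0
Mode 0: guard c·x = 2.0052 hit at Δt = 0.6771 (t = 1.5359), x⁻ = (2.5551, 0.5331) → reset → x⁺ = (2.6296, 0.1297), jump to mode 2
Mode 2: guard c·x = 2.5823 hit at Δt = 1.3412 (t = 2.8771), x⁻ = (3.6142, -0.5095) → reset → x⁺ = (2.6643, -0.8933), jump to mode 1
Mode 1: guard c·x = 1.1498 hit at Δt = 0.3886 (t = 3.2657), x⁻ = (1.8205, -1.9380) → reset → x⁺ = (2.2023, -1.8286), jump to mode 0
Mode 0: flow for 0.3108 to horizon, guard not reached → x = (3.2068, -0.8197)

1 0.8588 1->0
2 1.5359 0->2
3 2.8771 2->1
4 3.2657 1->0
final: 0 3.2068 -0.8197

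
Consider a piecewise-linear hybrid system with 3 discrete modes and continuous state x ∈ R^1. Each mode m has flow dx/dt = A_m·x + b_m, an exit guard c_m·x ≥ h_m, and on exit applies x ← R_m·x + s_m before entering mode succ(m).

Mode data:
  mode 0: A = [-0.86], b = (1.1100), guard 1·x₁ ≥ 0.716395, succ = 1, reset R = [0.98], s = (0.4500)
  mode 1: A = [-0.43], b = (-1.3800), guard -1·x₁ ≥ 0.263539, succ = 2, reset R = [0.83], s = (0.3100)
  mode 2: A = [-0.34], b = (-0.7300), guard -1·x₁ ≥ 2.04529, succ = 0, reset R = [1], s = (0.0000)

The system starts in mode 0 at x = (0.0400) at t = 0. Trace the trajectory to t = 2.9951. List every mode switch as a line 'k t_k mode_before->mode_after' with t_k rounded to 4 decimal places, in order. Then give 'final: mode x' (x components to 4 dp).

1 0.9050 0->1
2 1.8176 1->2
final: 2 -0.6472

Mode 0: guard c·x = 0.7164 hit at Δt = 0.9050 (t = 0.9050), x⁻ = (0.7164) → reset → x⁺ = (1.1521), jump to mode 1
Mode 1: guard c·x = 0.2635 hit at Δt = 0.9126 (t = 1.8176), x⁻ = (-0.2635) → reset → x⁺ = (0.0913), jump to mode 2
Mode 2: flow for 1.1775 to horizon, guard not reached → x = (-0.6472)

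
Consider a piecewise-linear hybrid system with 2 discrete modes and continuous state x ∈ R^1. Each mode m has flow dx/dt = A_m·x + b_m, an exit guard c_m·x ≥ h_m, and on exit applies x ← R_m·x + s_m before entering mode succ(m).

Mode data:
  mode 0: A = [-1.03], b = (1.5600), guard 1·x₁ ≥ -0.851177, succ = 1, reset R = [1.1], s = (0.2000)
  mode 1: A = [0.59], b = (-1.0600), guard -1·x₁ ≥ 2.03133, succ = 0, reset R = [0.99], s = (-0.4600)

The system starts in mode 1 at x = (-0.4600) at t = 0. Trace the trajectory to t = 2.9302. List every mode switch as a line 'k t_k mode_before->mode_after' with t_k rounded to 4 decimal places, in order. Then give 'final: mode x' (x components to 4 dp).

1 0.8957 1->0
2 1.4021 0->1
3 2.1020 1->0
4 2.6084 0->1
final: 1 -1.2658

Mode 1: guard c·x = 2.0313 hit at Δt = 0.8957 (t = 0.8957), x⁻ = (-2.0313) → reset → x⁺ = (-2.4710), jump to mode 0
Mode 0: guard c·x = -0.8512 hit at Δt = 0.5064 (t = 1.4021), x⁻ = (-0.8512) → reset → x⁺ = (-0.7363), jump to mode 1
Mode 1: guard c·x = 2.0313 hit at Δt = 0.6999 (t = 2.1020), x⁻ = (-2.0313) → reset → x⁺ = (-2.4710), jump to mode 0
Mode 0: guard c·x = -0.8512 hit at Δt = 0.5064 (t = 2.6084), x⁻ = (-0.8512) → reset → x⁺ = (-0.7363), jump to mode 1
Mode 1: flow for 0.3218 to horizon, guard not reached → x = (-1.2658)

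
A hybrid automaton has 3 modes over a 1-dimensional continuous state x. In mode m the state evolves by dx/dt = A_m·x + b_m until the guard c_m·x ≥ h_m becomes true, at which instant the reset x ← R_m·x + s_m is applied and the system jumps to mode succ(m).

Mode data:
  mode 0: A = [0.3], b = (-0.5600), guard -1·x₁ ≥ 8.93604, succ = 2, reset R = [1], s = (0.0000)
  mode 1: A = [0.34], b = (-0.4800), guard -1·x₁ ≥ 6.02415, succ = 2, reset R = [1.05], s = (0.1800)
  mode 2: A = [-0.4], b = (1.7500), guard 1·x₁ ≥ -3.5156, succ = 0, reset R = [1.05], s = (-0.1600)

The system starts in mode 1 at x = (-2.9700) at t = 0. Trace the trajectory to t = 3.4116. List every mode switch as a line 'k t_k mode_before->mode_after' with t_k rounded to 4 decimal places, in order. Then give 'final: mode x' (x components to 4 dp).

1 1.5555 1->2
2 2.2746 2->0
final: 0 -6.1757

Mode 1: guard c·x = 6.0241 hit at Δt = 1.5555 (t = 1.5555), x⁻ = (-6.0242) → reset → x⁺ = (-6.1454), jump to mode 2
Mode 2: guard c·x = -3.5156 hit at Δt = 0.7191 (t = 2.2746), x⁻ = (-3.5156) → reset → x⁺ = (-3.8514), jump to mode 0
Mode 0: flow for 1.1370 to horizon, guard not reached → x = (-6.1757)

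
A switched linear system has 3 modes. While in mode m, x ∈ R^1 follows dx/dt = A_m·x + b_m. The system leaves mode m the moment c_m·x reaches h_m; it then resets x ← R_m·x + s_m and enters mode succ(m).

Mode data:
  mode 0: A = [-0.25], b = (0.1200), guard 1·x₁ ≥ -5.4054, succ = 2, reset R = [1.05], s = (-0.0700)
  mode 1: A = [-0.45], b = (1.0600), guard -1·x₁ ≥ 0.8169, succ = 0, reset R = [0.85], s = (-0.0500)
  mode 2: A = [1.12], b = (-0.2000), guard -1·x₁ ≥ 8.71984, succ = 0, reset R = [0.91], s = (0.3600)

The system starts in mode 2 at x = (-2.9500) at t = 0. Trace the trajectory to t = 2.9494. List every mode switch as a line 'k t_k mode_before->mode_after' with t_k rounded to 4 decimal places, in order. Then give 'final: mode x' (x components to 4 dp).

Mode 2: guard c·x = 8.7198 hit at Δt = 0.9333 (t = 0.9333), x⁻ = (-8.7198) → reset → x⁺ = (-7.5751), jump to mode 0
Mode 0: guard c·x = -5.4054 hit at Δt = 1.2553 (t = 2.1886), x⁻ = (-5.4054) → reset → x⁺ = (-5.7457), jump to mode 2
Mode 2: guard c·x = 8.7198 hit at Δt = 0.3632 (t = 2.5518), x⁻ = (-8.7198) → reset → x⁺ = (-7.5751), jump to mode 0
Mode 0: flow for 0.3976 to horizon, guard not reached → x = (-6.8129)

1 0.9333 2->0
2 2.1886 0->2
3 2.5518 2->0
final: 0 -6.8129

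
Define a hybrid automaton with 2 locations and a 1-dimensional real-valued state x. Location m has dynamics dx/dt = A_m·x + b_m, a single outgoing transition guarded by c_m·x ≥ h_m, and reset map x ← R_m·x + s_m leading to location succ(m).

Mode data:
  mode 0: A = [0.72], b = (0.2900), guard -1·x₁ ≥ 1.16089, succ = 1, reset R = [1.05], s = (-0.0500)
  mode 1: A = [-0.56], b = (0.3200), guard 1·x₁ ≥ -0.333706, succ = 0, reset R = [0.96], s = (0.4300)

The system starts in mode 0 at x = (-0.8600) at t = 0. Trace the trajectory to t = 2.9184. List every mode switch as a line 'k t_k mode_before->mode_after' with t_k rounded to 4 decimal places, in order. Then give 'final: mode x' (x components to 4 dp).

Mode 0: guard c·x = 1.1609 hit at Δt = 0.7023 (t = 0.7023), x⁻ = (-1.1609) → reset → x⁺ = (-1.2689), jump to mode 1
Mode 1: guard c·x = -0.3337 hit at Δt = 1.2672 (t = 1.9695), x⁻ = (-0.3337) → reset → x⁺ = (0.1096), jump to mode 0
Mode 0: flow for 0.9489 to horizon, guard not reached → x = (0.6119)

1 0.7023 0->1
2 1.9695 1->0
final: 0 0.6119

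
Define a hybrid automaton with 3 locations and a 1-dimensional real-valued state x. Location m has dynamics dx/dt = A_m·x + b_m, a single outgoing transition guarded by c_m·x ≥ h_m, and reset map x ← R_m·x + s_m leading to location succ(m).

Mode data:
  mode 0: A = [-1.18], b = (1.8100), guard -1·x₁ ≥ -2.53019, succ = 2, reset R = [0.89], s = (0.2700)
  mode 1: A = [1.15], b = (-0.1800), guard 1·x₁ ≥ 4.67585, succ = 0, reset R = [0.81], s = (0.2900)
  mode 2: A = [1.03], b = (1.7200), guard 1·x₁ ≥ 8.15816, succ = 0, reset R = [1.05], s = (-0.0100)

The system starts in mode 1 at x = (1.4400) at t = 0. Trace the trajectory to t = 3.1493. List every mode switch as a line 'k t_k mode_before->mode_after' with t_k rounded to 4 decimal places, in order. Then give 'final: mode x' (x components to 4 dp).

Mode 1: guard c·x = 4.6758 hit at Δt = 1.0946 (t = 1.0946), x⁻ = (4.6758) → reset → x⁺ = (4.0774), jump to mode 0
Mode 0: guard c·x = -2.5302 hit at Δt = 0.7943 (t = 1.8889), x⁻ = (2.5302) → reset → x⁺ = (2.5219), jump to mode 2
Mode 2: guard c·x = 8.1582 hit at Δt = 0.8273 (t = 2.7162), x⁻ = (8.1582) → reset → x⁺ = (8.5561), jump to mode 0
Mode 0: flow for 0.4331 to horizon, guard not reached → x = (5.7462)

1 1.0946 1->0
2 1.8889 0->2
3 2.7162 2->0
final: 0 5.7462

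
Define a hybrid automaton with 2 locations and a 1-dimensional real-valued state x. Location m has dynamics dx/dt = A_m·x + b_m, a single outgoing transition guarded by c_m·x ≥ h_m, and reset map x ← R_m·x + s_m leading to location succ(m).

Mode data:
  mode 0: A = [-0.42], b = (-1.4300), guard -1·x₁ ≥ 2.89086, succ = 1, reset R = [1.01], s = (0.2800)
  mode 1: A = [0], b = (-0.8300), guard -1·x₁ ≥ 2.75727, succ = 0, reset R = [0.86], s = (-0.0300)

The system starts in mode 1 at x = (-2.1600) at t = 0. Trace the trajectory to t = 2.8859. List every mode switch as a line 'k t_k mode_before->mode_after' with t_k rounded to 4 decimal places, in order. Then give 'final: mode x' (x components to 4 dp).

Mode 1: guard c·x = 2.7573 hit at Δt = 0.7196 (t = 0.7196), x⁻ = (-2.7573) → reset → x⁺ = (-2.4013), jump to mode 0
Mode 0: guard c·x = 2.8909 hit at Δt = 1.5934 (t = 2.3130), x⁻ = (-2.8909) → reset → x⁺ = (-2.6398), jump to mode 1
Mode 1: guard c·x = 2.7573 hit at Δt = 0.1416 (t = 2.4546), x⁻ = (-2.7573) → reset → x⁺ = (-2.4013), jump to mode 0
Mode 0: flow for 0.4313 to horizon, guard not reached → x = (-2.5675)

1 0.7196 1->0
2 2.3130 0->1
3 2.4546 1->0
final: 0 -2.5675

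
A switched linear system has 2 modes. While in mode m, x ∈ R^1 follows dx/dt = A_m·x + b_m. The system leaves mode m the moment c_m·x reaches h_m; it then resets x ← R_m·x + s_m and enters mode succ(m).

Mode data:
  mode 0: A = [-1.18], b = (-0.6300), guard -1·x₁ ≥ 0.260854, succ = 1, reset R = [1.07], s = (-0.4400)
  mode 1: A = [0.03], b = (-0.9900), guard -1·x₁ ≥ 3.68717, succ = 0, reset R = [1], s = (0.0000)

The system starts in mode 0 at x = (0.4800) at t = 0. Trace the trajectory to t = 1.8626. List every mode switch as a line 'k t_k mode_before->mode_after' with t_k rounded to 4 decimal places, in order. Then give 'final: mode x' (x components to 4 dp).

Mode 0: guard c·x = 0.2609 hit at Δt = 1.1118 (t = 1.1118), x⁻ = (-0.2609) → reset → x⁺ = (-0.7191), jump to mode 1
Mode 1: flow for 0.7508 to horizon, guard not reached → x = (-1.4872)

1 1.1118 0->1
final: 1 -1.4872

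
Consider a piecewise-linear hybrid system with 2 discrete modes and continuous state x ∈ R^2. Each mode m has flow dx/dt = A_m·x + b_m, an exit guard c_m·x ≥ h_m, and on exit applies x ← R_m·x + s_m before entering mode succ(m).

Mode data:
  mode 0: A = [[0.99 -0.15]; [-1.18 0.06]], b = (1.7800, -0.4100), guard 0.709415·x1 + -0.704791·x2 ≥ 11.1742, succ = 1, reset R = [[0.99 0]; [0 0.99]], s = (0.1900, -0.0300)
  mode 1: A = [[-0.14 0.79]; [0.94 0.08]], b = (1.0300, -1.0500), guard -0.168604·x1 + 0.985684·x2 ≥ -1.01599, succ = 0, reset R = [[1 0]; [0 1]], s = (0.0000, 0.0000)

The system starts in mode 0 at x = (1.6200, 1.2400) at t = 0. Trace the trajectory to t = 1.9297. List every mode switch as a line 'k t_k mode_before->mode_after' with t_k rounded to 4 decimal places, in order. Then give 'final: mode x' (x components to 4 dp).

Mode 0: guard c·x = 11.1742 hit at Δt = 1.1991 (t = 1.1991), x⁻ = (9.6827, -6.1084) → reset → x⁺ = (9.7759, -6.0773), jump to mode 1
Mode 1: flow for 0.7306 to horizon, guard not reached → x = (7.6065, -1.2549)

1 1.1991 0->1
final: 1 7.6065 -1.2549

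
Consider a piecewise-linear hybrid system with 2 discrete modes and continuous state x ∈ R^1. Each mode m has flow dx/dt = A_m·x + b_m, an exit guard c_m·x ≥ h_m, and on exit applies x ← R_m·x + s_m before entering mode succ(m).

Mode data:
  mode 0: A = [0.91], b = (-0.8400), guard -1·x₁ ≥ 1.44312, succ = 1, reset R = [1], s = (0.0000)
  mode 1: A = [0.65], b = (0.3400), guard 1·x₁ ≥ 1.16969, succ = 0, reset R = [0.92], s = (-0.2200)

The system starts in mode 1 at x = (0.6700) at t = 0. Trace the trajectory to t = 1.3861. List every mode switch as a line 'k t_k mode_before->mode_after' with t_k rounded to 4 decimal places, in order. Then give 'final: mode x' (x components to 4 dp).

Mode 1: guard c·x = 1.1697 hit at Δt = 0.5382 (t = 0.5382), x⁻ = (1.1697) → reset → x⁺ = (0.8561), jump to mode 0
Mode 0: flow for 0.8479 to horizon, guard not reached → x = (0.7782)

1 0.5382 1->0
final: 0 0.7782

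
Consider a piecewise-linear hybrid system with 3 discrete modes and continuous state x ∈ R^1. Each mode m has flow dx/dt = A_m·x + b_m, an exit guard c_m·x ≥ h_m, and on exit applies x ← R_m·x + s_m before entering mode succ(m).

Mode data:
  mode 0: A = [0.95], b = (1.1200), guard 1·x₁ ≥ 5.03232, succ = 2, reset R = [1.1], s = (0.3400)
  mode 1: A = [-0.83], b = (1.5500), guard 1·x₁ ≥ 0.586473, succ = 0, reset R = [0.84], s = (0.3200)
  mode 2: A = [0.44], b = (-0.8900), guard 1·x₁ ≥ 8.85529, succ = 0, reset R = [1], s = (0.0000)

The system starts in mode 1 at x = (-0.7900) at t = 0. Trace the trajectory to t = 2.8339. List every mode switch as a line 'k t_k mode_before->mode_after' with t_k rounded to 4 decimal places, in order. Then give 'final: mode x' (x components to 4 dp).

1 0.8792 1->0
2 2.0765 0->2
final: 2 7.3994

Mode 1: guard c·x = 0.5865 hit at Δt = 0.8792 (t = 0.8792), x⁻ = (0.5865) → reset → x⁺ = (0.8126), jump to mode 0
Mode 0: guard c·x = 5.0323 hit at Δt = 1.1973 (t = 2.0765), x⁻ = (5.0323) → reset → x⁺ = (5.8756), jump to mode 2
Mode 2: flow for 0.7574 to horizon, guard not reached → x = (7.3994)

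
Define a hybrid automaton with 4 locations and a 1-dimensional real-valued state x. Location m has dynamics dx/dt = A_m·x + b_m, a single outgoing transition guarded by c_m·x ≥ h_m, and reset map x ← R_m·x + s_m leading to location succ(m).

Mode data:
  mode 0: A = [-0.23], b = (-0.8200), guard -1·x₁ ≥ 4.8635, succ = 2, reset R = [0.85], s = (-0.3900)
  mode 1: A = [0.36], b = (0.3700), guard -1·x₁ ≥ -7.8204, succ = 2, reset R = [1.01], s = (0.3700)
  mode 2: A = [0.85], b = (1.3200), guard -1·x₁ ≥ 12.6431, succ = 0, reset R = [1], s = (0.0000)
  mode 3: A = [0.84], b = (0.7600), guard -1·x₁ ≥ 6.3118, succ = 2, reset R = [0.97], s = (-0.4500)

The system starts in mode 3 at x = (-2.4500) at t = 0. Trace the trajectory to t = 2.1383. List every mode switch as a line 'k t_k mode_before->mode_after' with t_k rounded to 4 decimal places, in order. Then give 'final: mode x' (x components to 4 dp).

Mode 3: guard c·x = 6.3118 hit at Δt = 1.4911 (t = 1.4911), x⁻ = (-6.3118) → reset → x⁺ = (-6.5724), jump to mode 2
Mode 2: flow for 0.6472 to horizon, guard not reached → x = (-10.2541)

1 1.4911 3->2
final: 2 -10.2541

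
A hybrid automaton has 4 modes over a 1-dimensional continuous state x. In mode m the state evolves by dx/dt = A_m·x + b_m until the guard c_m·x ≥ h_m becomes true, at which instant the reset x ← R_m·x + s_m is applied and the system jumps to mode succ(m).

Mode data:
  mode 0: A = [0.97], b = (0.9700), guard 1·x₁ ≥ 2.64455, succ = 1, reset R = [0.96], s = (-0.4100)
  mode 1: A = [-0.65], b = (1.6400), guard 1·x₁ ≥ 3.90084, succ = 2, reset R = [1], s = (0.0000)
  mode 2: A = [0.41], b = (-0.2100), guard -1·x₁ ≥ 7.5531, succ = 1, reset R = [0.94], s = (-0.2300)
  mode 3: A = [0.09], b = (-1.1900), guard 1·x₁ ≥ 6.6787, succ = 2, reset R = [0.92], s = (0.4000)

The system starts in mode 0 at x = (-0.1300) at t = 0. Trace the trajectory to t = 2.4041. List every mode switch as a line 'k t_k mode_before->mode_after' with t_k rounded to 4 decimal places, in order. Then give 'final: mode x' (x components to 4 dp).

1 1.4768 0->1
final: 1 2.3073

Mode 0: guard c·x = 2.6446 hit at Δt = 1.4768 (t = 1.4768), x⁻ = (2.6445) → reset → x⁺ = (2.1288), jump to mode 1
Mode 1: flow for 0.9273 to horizon, guard not reached → x = (2.3073)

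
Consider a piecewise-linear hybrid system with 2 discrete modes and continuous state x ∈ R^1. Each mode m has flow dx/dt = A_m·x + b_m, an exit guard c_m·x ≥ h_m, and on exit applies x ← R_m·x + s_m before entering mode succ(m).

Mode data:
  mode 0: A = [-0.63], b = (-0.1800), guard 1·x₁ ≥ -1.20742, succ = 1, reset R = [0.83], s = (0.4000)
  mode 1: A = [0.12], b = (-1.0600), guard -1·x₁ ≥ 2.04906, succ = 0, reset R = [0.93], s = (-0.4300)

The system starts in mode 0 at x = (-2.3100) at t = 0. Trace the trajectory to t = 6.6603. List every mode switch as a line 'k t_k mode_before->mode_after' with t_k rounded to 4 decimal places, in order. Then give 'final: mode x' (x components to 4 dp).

1 1.2488 0->1
2 2.4377 1->0
3 3.7065 0->1
4 4.8954 1->0
5 6.1641 0->1
final: 1 -1.1810

Mode 0: guard c·x = -1.2074 hit at Δt = 1.2488 (t = 1.2488), x⁻ = (-1.2074) → reset → x⁺ = (-0.6022), jump to mode 1
Mode 1: guard c·x = 2.0491 hit at Δt = 1.1889 (t = 2.4377), x⁻ = (-2.0491) → reset → x⁺ = (-2.3356), jump to mode 0
Mode 0: guard c·x = -1.2074 hit at Δt = 1.2688 (t = 3.7065), x⁻ = (-1.2074) → reset → x⁺ = (-0.6022), jump to mode 1
Mode 1: guard c·x = 2.0491 hit at Δt = 1.1889 (t = 4.8954), x⁻ = (-2.0491) → reset → x⁺ = (-2.3356), jump to mode 0
Mode 0: guard c·x = -1.2074 hit at Δt = 1.2688 (t = 6.1641), x⁻ = (-1.2074) → reset → x⁺ = (-0.6022), jump to mode 1
Mode 1: flow for 0.4962 to horizon, guard not reached → x = (-1.1810)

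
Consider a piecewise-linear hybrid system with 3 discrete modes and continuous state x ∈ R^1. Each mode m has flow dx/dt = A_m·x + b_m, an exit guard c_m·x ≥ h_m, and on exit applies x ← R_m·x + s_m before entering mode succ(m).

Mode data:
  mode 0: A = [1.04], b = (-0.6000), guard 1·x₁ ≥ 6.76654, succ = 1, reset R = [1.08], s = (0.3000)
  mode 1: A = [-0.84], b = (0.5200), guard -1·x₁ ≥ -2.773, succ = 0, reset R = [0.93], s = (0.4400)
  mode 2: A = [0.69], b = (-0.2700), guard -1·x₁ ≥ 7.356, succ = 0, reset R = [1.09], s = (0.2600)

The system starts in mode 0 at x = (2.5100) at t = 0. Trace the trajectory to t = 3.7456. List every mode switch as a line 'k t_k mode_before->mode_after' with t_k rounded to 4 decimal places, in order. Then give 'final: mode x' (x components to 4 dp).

Mode 0: guard c·x = 6.7665 hit at Δt = 1.1190 (t = 1.1190), x⁻ = (6.7665) → reset → x⁺ = (7.6079), jump to mode 1
Mode 1: guard c·x = -2.7730 hit at Δt = 1.4012 (t = 2.5202), x⁻ = (2.7730) → reset → x⁺ = (3.0189), jump to mode 0
Mode 0: guard c·x = 6.7665 hit at Δt = 0.8943 (t = 3.4145), x⁻ = (6.7665) → reset → x⁺ = (7.6079), jump to mode 1
Mode 1: flow for 0.3311 to horizon, guard not reached → x = (5.9110)

1 1.1190 0->1
2 2.5202 1->0
3 3.4145 0->1
final: 1 5.9110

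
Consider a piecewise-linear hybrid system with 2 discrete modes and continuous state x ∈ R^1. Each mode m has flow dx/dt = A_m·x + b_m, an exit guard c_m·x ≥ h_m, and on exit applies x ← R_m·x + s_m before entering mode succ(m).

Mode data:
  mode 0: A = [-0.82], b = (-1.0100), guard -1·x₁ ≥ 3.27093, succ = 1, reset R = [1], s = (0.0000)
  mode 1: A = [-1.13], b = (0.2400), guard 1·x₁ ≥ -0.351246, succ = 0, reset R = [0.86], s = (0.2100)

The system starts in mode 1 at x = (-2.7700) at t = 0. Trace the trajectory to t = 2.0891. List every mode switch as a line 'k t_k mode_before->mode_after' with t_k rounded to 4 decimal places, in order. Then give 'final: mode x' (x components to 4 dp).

Mode 1: guard c·x = -0.3512 hit at Δt = 1.4744 (t = 1.4744), x⁻ = (-0.3512) → reset → x⁺ = (-0.0921), jump to mode 0
Mode 0: flow for 0.6147 to horizon, guard not reached → x = (-0.5433)

1 1.4744 1->0
final: 0 -0.5433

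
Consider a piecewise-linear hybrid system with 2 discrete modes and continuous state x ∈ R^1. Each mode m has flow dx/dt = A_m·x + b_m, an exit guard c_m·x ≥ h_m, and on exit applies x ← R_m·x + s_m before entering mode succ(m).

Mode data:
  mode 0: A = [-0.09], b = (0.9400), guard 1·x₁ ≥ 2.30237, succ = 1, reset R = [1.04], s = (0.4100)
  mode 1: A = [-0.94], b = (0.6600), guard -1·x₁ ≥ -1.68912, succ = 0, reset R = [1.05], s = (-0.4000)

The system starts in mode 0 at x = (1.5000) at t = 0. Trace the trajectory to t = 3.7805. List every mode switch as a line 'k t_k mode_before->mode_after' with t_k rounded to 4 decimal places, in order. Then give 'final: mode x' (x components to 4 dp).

1 1.0443 0->1
2 1.8487 1->0
3 3.0490 0->1
final: 1 1.7591

Mode 0: guard c·x = 2.3024 hit at Δt = 1.0443 (t = 1.0443), x⁻ = (2.3024) → reset → x⁺ = (2.8045), jump to mode 1
Mode 1: guard c·x = -1.6891 hit at Δt = 0.8044 (t = 1.8487), x⁻ = (1.6891) → reset → x⁺ = (1.3736), jump to mode 0
Mode 0: guard c·x = 2.3024 hit at Δt = 1.2003 (t = 3.0490), x⁻ = (2.3024) → reset → x⁺ = (2.8045), jump to mode 1
Mode 1: flow for 0.7315 to horizon, guard not reached → x = (1.7591)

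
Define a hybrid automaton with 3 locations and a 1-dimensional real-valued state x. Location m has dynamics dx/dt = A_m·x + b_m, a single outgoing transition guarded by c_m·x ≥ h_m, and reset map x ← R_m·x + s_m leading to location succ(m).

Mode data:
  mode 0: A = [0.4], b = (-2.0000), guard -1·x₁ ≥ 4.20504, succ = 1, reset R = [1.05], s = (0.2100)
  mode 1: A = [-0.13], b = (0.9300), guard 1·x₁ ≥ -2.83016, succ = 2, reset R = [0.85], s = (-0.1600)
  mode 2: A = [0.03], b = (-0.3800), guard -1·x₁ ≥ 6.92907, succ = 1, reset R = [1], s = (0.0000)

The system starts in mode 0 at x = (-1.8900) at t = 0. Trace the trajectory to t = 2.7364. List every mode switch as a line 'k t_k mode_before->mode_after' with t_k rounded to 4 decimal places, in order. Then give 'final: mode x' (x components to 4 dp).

Mode 0: guard c·x = 4.2050 hit at Δt = 0.7242 (t = 0.7242), x⁻ = (-4.2050) → reset → x⁺ = (-4.2053), jump to mode 1
Mode 1: guard c·x = -2.8302 hit at Δt = 0.9926 (t = 1.7168), x⁻ = (-2.8302) → reset → x⁺ = (-2.5656), jump to mode 2
Mode 2: flow for 1.0196 to horizon, guard not reached → x = (-3.0388)

1 0.7242 0->1
2 1.7168 1->2
final: 2 -3.0388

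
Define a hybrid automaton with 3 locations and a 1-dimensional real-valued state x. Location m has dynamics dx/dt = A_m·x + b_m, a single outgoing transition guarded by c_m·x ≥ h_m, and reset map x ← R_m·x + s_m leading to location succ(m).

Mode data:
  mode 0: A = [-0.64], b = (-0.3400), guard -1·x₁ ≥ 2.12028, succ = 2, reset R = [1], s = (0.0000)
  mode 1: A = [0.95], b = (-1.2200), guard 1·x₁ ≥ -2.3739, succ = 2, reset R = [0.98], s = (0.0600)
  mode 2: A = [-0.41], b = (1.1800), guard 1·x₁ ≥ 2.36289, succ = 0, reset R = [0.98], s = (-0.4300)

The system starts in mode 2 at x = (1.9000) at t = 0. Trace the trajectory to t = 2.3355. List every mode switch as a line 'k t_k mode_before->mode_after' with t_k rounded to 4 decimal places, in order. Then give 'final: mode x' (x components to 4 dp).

Mode 2: guard c·x = 2.3629 hit at Δt = 1.5636 (t = 1.5636), x⁻ = (2.3629) → reset → x⁺ = (1.8856), jump to mode 0
Mode 0: flow for 0.7719 to horizon, guard not reached → x = (0.9435)

1 1.5636 2->0
final: 0 0.9435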